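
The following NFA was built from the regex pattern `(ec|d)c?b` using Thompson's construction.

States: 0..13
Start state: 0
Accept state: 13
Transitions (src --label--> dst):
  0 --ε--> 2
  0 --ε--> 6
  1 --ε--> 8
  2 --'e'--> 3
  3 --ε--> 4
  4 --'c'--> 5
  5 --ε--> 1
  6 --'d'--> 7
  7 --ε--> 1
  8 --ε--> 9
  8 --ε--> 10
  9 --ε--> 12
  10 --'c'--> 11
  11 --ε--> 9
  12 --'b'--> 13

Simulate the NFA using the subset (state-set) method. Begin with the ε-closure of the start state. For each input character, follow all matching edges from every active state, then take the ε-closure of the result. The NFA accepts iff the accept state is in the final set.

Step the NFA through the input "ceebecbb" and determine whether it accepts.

Answer: REJECT

Trace:
S₀ = ε-closure({0}) = {0,2,6}
'c' @ 1: {}  — no active states
rest 'eebecbb' ignored (set empty)
final: {}; accept 13 not in set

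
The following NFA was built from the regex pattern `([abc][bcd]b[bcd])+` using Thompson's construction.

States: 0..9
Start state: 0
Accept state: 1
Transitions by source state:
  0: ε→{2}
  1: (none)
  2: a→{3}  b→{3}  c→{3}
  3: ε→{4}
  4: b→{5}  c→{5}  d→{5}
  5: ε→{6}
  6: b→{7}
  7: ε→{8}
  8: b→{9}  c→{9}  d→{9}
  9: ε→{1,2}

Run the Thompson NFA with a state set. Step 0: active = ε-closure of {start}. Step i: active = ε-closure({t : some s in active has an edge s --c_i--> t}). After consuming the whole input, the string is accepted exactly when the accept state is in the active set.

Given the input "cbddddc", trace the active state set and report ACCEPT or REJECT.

Answer: REJECT

Trace:
S₀ = ε-closure({0}) = {0,2}
'c' @ 1: {3,4}
'b' @ 2: {5,6}
'd' @ 3: {}  — no active states
rest 'dddc' ignored (set empty)
end set {} — state 1 not in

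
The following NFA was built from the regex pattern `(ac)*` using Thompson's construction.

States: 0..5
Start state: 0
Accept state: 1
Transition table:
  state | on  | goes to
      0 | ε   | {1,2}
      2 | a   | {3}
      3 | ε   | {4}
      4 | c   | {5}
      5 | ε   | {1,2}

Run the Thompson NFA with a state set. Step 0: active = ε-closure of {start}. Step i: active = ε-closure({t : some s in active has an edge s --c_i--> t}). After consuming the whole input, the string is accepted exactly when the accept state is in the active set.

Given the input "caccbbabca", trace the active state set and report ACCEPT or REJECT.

Answer: REJECT

Steps:
S₀ = ε-closure({0}) = {0,1,2}
'c' @ 1: {}  — state set empty
rest 'accbbabca' ignored (set empty)
after full input: {}  (accept=1 not in)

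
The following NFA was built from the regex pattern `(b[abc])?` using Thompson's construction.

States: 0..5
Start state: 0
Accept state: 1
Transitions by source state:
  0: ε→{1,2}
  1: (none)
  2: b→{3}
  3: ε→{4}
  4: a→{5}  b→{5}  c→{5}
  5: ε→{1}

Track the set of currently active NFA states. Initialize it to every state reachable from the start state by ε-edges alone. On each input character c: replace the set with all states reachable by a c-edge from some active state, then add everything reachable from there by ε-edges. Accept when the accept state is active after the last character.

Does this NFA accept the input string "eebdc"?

S₀ = ε-closure({0}) = {0,1,2}
'e' @ 1: {}  — state set empty
rest 'ebdc' ignored (set empty)
final: {}; accept 1 not in set

Answer: REJECT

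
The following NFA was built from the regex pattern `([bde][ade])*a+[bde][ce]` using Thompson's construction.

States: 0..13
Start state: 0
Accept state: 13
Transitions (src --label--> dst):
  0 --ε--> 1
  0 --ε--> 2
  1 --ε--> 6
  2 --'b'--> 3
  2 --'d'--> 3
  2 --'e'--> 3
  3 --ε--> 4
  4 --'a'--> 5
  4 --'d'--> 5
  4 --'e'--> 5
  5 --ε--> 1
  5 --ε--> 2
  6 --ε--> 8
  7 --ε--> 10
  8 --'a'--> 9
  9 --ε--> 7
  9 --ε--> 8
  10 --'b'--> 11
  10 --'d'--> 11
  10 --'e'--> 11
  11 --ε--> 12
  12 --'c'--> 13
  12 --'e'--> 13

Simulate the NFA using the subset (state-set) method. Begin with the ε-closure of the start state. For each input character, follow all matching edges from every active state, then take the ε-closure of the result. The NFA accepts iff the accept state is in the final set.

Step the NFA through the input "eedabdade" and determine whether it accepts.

start: ε-closure({0}) = {0,1,2,6,8}
'e' @ 1: {3,4}
'e' @ 2: {1,2,5,6,8}
'd' @ 3: {3,4}
'a' @ 4: {1,2,5,6,8}
'b' @ 5: {3,4}
'd' @ 6: {1,2,5,6,8}
'a' @ 7: {7,8,9,10}
'd' @ 8: {11,12}
'e' @ 9: {13}  [accepting]
end set {13} — state 13 in

Answer: ACCEPT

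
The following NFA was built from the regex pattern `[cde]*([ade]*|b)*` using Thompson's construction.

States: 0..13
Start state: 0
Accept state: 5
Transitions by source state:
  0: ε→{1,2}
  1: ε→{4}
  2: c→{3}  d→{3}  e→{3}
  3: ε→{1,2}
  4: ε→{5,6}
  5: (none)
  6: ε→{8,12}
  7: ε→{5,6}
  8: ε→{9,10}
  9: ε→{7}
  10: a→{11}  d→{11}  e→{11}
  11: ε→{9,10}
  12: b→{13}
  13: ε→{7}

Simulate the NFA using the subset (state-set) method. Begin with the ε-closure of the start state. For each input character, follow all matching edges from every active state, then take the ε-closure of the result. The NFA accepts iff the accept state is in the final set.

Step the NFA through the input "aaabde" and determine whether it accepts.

Answer: ACCEPT

Trace:
initial (ε-close {0}): {0,1,2,4,5,6,7,8,9,10,12}
'a' @ 1: {5,6,7,8,9,10,11,12}  [accepting]
'a' @ 2: {5,6,7,8,9,10,11,12}  [accepting]
'a' @ 3: {5,6,7,8,9,10,11,12}  [accepting]
'b' @ 4: {5,6,7,8,9,10,12,13}  [accepting]
'd' @ 5: {5,6,7,8,9,10,11,12}  [accepting]
'e' @ 6: {5,6,7,8,9,10,11,12}  [accepting]
after full input: {5,6,7,8,9,10,11,12}  (accept=5 in)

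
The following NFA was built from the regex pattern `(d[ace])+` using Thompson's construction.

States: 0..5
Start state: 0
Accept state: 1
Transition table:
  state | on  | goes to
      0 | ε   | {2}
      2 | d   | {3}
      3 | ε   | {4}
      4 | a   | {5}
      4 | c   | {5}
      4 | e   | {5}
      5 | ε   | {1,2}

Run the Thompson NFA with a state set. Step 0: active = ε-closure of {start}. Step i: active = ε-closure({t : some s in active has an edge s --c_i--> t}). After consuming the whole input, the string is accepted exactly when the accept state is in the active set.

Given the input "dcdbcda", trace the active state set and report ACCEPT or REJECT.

initial (ε-close {0}): {0,2}
'd' @ 1: {3,4}
'c' @ 2: {1,2,5}  (accept∈set)
'd' @ 3: {3,4}
'b' @ 4: {}  — state set empty
rest 'cda' ignored (set empty)
end set {} — state 1 not in

Answer: REJECT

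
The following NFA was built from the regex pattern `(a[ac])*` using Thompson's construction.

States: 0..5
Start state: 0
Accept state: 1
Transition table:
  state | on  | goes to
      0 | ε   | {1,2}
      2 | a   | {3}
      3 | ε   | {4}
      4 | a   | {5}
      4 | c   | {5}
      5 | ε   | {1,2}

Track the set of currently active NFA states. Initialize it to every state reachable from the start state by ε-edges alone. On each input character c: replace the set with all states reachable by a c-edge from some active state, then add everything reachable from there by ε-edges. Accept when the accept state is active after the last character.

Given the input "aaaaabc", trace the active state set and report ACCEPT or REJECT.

Answer: REJECT

Steps:
S₀ = ε-closure({0}) = {0,1,2}
'a' @ 1: {3,4}
'a' @ 2: {1,2,5}  (accept∈set)
'a' @ 3: {3,4}
'a' @ 4: {1,2,5}  (accept∈set)
'a' @ 5: {3,4}
'b' @ 6: {}  — no active states
rest 'c' ignored (set empty)
end set {} — state 1 not in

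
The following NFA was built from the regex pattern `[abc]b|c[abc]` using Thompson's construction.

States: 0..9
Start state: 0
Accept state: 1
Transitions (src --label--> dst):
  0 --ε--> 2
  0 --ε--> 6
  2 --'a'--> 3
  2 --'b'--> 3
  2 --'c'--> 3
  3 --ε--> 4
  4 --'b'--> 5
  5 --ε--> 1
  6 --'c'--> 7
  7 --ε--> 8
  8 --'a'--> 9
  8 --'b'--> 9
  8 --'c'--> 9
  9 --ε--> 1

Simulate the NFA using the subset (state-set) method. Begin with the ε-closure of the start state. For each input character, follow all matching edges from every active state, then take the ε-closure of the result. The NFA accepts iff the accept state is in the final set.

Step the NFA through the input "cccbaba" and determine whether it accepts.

Answer: REJECT

Trace:
start: ε-closure({0}) = {0,2,6}
'c' @ 1: {3,4,7,8}
'c' @ 2: {1,9}  ✓accept
'c' @ 3: {}  — dead — no transitions
rest 'baba' ignored (set empty)
after full input: {}  (accept=1 not in)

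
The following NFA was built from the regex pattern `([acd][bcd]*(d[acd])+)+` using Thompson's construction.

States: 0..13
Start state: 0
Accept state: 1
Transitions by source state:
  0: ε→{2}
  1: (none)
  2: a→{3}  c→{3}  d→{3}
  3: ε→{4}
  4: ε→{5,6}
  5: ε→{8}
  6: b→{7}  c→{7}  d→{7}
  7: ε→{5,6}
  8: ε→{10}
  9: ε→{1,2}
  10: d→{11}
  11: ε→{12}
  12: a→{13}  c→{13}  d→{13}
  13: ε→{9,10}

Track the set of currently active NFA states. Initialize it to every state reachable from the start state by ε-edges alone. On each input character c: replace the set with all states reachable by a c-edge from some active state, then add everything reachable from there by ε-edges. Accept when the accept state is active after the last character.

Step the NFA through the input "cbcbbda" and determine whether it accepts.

initial (ε-close {0}): {0,2}
'c' @ 1: {3,4,5,6,8,10}
'b' @ 2: {5,6,7,8,10}
'c' @ 3: {5,6,7,8,10}
'b' @ 4: {5,6,7,8,10}
'b' @ 5: {5,6,7,8,10}
'd' @ 6: {5,6,7,8,10,11,12}
'a' @ 7: {1,2,9,10,13}  ✓accept
after full input: {1,2,9,10,13}  (accept=1 in)

Answer: ACCEPT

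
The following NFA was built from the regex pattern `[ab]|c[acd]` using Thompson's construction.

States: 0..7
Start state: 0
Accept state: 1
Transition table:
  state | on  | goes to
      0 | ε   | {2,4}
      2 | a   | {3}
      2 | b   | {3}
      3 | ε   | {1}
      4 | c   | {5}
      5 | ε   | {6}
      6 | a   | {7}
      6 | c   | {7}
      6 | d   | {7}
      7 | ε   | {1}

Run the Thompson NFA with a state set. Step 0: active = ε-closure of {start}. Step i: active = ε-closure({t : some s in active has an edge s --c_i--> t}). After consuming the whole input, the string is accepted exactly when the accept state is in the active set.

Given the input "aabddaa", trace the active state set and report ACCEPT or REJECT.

initial (ε-close {0}): {0,2,4}
'a' @ 1: {1,3}  ✓accept
'a' @ 2: {}  — no active states
rest 'bddaa' ignored (set empty)
final: {}; accept 1 not in set

Answer: REJECT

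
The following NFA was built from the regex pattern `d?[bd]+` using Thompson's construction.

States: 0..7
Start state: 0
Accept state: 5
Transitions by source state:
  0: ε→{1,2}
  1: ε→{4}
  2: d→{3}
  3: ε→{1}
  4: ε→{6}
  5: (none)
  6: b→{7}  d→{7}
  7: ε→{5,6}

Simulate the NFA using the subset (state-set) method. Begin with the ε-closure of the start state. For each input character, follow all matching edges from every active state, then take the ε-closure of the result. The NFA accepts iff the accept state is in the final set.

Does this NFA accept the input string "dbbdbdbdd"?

Answer: ACCEPT

Steps:
initial (ε-close {0}): {0,1,2,4,6}
'd' @ 1: {1,3,4,5,6,7}  (accept∈set)
'b' @ 2: {5,6,7}  (accept∈set)
'b' @ 3: {5,6,7}  (accept∈set)
'd' @ 4: {5,6,7}  (accept∈set)
'b' @ 5: {5,6,7}  (accept∈set)
'd' @ 6: {5,6,7}  (accept∈set)
'b' @ 7: {5,6,7}  (accept∈set)
'd' @ 8: {5,6,7}  (accept∈set)
'd' @ 9: {5,6,7}  (accept∈set)
end set {5,6,7} — state 5 in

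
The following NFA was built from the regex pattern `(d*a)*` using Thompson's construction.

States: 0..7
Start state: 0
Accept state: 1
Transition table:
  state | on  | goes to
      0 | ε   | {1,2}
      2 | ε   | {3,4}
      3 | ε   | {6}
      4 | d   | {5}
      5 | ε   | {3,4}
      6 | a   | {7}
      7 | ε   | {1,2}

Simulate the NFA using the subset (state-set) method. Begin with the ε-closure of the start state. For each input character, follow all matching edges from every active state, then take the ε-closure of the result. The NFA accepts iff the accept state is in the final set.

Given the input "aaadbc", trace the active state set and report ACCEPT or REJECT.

Answer: REJECT

Steps:
start: ε-closure({0}) = {0,1,2,3,4,6}
'a' @ 1: {1,2,3,4,6,7}  [accepting]
'a' @ 2: {1,2,3,4,6,7}  [accepting]
'a' @ 3: {1,2,3,4,6,7}  [accepting]
'd' @ 4: {3,4,5,6}
'b' @ 5: {}  — no active states
rest 'c' ignored (set empty)
end set {} — state 1 not in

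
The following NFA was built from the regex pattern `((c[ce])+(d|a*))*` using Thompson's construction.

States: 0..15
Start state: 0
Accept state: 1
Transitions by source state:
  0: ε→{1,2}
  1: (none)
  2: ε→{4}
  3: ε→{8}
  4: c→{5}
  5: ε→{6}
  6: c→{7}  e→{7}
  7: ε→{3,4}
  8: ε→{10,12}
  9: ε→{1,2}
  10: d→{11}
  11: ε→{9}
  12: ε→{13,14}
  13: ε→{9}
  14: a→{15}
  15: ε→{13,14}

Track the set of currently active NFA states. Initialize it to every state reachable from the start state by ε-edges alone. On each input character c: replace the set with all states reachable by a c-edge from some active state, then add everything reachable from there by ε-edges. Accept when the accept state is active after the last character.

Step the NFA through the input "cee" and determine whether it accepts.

initial (ε-close {0}): {0,1,2,4}
'c' @ 1: {5,6}
'e' @ 2: {1,2,3,4,7,8,9,10,12,13,14}  [accepting]
'e' @ 3: {}  — no active states
final: {}; accept 1 not in set

Answer: REJECT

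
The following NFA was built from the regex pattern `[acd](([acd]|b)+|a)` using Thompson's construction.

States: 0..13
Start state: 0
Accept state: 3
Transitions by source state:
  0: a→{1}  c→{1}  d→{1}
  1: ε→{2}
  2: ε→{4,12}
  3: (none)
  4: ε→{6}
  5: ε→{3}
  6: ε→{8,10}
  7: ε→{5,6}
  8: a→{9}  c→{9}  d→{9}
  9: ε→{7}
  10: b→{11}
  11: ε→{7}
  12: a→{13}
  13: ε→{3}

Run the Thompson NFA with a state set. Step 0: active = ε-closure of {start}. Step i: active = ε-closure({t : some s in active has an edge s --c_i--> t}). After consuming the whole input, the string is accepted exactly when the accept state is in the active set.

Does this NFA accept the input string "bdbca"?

Answer: REJECT

Steps:
S₀ = ε-closure({0}) = {0}
'b' @ 1: {}  — dead — no transitions
rest 'dbca' ignored (set empty)
end set {} — state 3 not in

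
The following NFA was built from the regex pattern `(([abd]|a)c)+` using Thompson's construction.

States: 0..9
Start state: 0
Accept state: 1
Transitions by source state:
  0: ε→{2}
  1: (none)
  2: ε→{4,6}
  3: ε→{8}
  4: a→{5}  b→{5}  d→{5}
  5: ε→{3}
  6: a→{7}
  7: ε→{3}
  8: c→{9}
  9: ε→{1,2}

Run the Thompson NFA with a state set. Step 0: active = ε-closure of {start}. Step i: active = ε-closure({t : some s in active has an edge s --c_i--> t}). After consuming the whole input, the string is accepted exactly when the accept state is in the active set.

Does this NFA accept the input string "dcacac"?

Answer: ACCEPT

Steps:
S₀ = ε-closure({0}) = {0,2,4,6}
'd' @ 1: {3,5,8}
'c' @ 2: {1,2,4,6,9}  [accepting]
'a' @ 3: {3,5,7,8}
'c' @ 4: {1,2,4,6,9}  [accepting]
'a' @ 5: {3,5,7,8}
'c' @ 6: {1,2,4,6,9}  [accepting]
final: {1,2,4,6,9}; accept 1 in set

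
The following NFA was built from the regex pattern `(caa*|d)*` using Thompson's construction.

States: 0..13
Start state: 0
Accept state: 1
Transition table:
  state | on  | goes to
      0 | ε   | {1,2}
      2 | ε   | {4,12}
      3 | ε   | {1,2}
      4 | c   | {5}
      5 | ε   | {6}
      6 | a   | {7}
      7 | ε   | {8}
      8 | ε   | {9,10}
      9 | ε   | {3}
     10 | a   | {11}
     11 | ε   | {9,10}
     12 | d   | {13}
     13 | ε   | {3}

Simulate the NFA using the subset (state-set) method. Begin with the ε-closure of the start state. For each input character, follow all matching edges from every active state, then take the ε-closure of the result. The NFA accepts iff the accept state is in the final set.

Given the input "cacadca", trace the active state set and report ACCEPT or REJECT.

Answer: ACCEPT

Trace:
S₀ = ε-closure({0}) = {0,1,2,4,12}
'c' @ 1: {5,6}
'a' @ 2: {1,2,3,4,7,8,9,10,12}  [accepting]
'c' @ 3: {5,6}
'a' @ 4: {1,2,3,4,7,8,9,10,12}  [accepting]
'd' @ 5: {1,2,3,4,12,13}  [accepting]
'c' @ 6: {5,6}
'a' @ 7: {1,2,3,4,7,8,9,10,12}  [accepting]
after full input: {1,2,3,4,7,8,9,10,12}  (accept=1 in)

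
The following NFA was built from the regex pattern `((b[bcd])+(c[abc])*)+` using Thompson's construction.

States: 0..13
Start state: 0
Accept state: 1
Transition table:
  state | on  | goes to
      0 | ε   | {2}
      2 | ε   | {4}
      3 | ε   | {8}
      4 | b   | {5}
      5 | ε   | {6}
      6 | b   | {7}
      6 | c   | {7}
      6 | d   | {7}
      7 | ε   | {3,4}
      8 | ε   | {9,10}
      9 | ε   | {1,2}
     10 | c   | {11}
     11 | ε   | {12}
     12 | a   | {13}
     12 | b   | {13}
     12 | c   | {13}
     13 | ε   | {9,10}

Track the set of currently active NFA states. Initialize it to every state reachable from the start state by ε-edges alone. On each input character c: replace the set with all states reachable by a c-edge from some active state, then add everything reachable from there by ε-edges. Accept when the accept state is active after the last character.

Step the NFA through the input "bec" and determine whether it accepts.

Answer: REJECT

Steps:
start: ε-closure({0}) = {0,2,4}
'b' @ 1: {5,6}
'e' @ 2: {}  — state set empty
rest 'c' ignored (set empty)
final: {}; accept 1 not in set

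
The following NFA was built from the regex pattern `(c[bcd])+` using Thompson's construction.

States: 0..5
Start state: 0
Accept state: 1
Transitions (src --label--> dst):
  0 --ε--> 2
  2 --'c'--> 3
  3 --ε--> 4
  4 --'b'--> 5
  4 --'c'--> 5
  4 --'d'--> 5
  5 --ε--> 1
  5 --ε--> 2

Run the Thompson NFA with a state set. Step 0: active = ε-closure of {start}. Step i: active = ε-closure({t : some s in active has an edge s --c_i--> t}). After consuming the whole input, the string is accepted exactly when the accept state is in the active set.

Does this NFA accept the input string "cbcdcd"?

initial (ε-close {0}): {0,2}
'c' @ 1: {3,4}
'b' @ 2: {1,2,5}  [accepting]
'c' @ 3: {3,4}
'd' @ 4: {1,2,5}  [accepting]
'c' @ 5: {3,4}
'd' @ 6: {1,2,5}  [accepting]
after full input: {1,2,5}  (accept=1 in)

Answer: ACCEPT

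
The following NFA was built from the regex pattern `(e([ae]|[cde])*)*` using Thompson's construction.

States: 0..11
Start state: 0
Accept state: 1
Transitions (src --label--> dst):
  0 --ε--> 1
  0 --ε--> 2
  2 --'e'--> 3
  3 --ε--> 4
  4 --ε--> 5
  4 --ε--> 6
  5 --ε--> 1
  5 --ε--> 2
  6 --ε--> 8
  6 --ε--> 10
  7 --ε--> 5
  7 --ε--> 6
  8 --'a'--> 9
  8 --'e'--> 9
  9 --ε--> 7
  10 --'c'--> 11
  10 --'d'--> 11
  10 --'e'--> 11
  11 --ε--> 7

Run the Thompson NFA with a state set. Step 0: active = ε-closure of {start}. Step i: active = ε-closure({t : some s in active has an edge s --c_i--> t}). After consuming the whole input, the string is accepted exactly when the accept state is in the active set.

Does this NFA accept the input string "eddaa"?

initial (ε-close {0}): {0,1,2}
'e' @ 1: {1,2,3,4,5,6,8,10}  (accept∈set)
'd' @ 2: {1,2,5,6,7,8,10,11}  (accept∈set)
'd' @ 3: {1,2,5,6,7,8,10,11}  (accept∈set)
'a' @ 4: {1,2,5,6,7,8,9,10}  (accept∈set)
'a' @ 5: {1,2,5,6,7,8,9,10}  (accept∈set)
end set {1,2,5,6,7,8,9,10} — state 1 in

Answer: ACCEPT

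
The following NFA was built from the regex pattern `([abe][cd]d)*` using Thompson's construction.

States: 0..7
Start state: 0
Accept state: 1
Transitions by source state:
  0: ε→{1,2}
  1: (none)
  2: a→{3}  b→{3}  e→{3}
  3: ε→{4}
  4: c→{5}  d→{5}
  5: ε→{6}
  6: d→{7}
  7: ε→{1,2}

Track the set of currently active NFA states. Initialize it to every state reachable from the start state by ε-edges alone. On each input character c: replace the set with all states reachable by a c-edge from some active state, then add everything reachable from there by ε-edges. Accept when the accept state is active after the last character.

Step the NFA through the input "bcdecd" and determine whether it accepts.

Answer: ACCEPT

Trace:
initial (ε-close {0}): {0,1,2}
'b' @ 1: {3,4}
'c' @ 2: {5,6}
'd' @ 3: {1,2,7}  ✓accept
'e' @ 4: {3,4}
'c' @ 5: {5,6}
'd' @ 6: {1,2,7}  ✓accept
end set {1,2,7} — state 1 in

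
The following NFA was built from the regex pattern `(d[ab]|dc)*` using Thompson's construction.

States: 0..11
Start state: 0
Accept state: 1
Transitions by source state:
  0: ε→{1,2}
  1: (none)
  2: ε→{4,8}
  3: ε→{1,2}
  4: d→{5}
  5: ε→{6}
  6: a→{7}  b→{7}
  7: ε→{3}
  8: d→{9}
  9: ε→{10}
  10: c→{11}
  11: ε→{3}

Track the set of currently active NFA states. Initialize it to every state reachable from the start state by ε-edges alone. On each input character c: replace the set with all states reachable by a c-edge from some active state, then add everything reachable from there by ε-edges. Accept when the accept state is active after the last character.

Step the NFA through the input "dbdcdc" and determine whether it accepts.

Answer: ACCEPT

Steps:
start: ε-closure({0}) = {0,1,2,4,8}
'd' @ 1: {5,6,9,10}
'b' @ 2: {1,2,3,4,7,8}  ✓accept
'd' @ 3: {5,6,9,10}
'c' @ 4: {1,2,3,4,8,11}  ✓accept
'd' @ 5: {5,6,9,10}
'c' @ 6: {1,2,3,4,8,11}  ✓accept
after full input: {1,2,3,4,8,11}  (accept=1 in)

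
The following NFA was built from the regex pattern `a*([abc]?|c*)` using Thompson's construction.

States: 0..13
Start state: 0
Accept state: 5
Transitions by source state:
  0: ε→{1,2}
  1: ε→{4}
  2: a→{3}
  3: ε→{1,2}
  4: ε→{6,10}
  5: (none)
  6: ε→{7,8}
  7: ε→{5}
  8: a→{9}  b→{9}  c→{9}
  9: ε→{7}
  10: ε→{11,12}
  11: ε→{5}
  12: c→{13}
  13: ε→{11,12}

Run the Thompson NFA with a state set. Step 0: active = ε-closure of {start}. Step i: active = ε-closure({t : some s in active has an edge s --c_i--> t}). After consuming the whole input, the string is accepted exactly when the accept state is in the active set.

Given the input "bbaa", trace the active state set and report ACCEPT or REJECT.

Answer: REJECT

Steps:
initial (ε-close {0}): {0,1,2,4,5,6,7,8,10,11,12}
'b' @ 1: {5,7,9}  ✓accept
'b' @ 2: {}  — no active states
rest 'aa' ignored (set empty)
final: {}; accept 5 not in set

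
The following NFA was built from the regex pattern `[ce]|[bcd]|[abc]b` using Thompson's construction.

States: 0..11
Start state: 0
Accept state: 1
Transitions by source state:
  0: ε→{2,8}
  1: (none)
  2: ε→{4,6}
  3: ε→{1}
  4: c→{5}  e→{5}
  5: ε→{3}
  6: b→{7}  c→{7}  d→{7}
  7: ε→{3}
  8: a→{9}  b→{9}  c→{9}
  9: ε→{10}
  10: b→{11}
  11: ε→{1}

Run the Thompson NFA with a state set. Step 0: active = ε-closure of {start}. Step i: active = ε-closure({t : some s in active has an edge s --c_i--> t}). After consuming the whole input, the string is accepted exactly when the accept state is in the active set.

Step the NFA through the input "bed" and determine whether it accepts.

start: ε-closure({0}) = {0,2,4,6,8}
'b' @ 1: {1,3,7,9,10}  ✓accept
'e' @ 2: {}  — state set empty
rest 'd' ignored (set empty)
final: {}; accept 1 not in set

Answer: REJECT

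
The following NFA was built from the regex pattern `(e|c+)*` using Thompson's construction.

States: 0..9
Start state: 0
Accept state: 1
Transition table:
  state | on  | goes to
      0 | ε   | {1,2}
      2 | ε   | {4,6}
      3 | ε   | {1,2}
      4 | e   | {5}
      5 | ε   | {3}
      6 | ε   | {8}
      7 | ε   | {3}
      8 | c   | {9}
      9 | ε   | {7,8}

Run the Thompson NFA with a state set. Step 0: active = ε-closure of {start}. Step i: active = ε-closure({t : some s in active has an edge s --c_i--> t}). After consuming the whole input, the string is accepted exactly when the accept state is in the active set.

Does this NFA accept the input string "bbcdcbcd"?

Answer: REJECT

Trace:
start: ε-closure({0}) = {0,1,2,4,6,8}
'b' @ 1: {}  — dead — no transitions
rest 'bcdcbcd' ignored (set empty)
end set {} — state 1 not in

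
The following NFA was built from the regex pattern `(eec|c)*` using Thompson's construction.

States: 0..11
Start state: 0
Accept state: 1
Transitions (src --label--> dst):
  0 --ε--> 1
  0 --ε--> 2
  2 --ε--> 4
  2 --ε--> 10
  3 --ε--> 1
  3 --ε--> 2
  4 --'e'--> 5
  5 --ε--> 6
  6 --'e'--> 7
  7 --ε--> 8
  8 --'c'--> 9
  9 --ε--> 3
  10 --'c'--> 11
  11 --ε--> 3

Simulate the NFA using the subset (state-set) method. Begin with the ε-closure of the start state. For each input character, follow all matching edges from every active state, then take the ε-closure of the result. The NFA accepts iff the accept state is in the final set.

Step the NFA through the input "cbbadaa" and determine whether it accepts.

start: ε-closure({0}) = {0,1,2,4,10}
'c' @ 1: {1,2,3,4,10,11}  [accepting]
'b' @ 2: {}  — no active states
rest 'badaa' ignored (set empty)
final: {}; accept 1 not in set

Answer: REJECT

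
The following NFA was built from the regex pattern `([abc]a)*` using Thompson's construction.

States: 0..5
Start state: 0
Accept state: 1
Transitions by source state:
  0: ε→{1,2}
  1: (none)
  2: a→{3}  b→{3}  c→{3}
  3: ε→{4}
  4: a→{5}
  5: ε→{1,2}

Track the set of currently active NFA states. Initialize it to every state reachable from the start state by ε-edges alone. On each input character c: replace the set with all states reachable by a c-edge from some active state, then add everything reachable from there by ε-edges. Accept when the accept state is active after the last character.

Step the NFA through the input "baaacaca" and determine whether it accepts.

S₀ = ε-closure({0}) = {0,1,2}
'b' @ 1: {3,4}
'a' @ 2: {1,2,5}  [accepting]
'a' @ 3: {3,4}
'a' @ 4: {1,2,5}  [accepting]
'c' @ 5: {3,4}
'a' @ 6: {1,2,5}  [accepting]
'c' @ 7: {3,4}
'a' @ 8: {1,2,5}  [accepting]
end set {1,2,5} — state 1 in

Answer: ACCEPT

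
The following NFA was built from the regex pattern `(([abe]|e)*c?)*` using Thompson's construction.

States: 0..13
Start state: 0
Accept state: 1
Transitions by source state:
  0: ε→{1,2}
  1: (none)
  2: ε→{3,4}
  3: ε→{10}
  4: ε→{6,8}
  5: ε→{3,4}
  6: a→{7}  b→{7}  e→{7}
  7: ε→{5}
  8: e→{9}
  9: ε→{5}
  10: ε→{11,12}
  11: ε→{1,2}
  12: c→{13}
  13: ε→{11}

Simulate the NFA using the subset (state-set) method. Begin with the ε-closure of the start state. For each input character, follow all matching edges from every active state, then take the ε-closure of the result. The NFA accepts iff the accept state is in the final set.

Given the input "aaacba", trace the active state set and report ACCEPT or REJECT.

S₀ = ε-closure({0}) = {0,1,2,3,4,6,8,10,11,12}
'a' @ 1: {1,2,3,4,5,6,7,8,10,11,12}  ✓accept
'a' @ 2: {1,2,3,4,5,6,7,8,10,11,12}  ✓accept
'a' @ 3: {1,2,3,4,5,6,7,8,10,11,12}  ✓accept
'c' @ 4: {1,2,3,4,6,8,10,11,12,13}  ✓accept
'b' @ 5: {1,2,3,4,5,6,7,8,10,11,12}  ✓accept
'a' @ 6: {1,2,3,4,5,6,7,8,10,11,12}  ✓accept
after full input: {1,2,3,4,5,6,7,8,10,11,12}  (accept=1 in)

Answer: ACCEPT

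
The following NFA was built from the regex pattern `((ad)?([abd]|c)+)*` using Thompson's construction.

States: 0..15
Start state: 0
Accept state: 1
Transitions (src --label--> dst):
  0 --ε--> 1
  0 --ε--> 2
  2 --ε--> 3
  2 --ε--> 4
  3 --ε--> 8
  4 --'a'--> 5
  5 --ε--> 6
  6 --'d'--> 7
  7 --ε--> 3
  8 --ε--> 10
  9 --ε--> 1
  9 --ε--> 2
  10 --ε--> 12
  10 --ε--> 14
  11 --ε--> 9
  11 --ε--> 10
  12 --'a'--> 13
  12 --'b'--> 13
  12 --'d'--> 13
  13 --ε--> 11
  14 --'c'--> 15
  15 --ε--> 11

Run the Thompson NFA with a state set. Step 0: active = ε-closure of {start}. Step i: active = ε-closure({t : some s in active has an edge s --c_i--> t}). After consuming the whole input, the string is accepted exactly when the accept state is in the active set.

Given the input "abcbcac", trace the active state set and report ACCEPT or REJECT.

initial (ε-close {0}): {0,1,2,3,4,8,10,12,14}
'a' @ 1: {1,2,3,4,5,6,8,9,10,11,12,13,14}  ✓accept
'b' @ 2: {1,2,3,4,8,9,10,11,12,13,14}  ✓accept
'c' @ 3: {1,2,3,4,8,9,10,11,12,14,15}  ✓accept
'b' @ 4: {1,2,3,4,8,9,10,11,12,13,14}  ✓accept
'c' @ 5: {1,2,3,4,8,9,10,11,12,14,15}  ✓accept
'a' @ 6: {1,2,3,4,5,6,8,9,10,11,12,13,14}  ✓accept
'c' @ 7: {1,2,3,4,8,9,10,11,12,14,15}  ✓accept
end set {1,2,3,4,8,9,10,11,12,14,15} — state 1 in

Answer: ACCEPT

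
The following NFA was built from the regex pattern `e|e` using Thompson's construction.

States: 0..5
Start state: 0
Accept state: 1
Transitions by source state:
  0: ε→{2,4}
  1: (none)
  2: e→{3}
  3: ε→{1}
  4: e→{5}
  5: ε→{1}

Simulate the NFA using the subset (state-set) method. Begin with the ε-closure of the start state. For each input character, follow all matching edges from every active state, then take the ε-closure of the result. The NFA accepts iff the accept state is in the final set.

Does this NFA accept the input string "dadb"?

Answer: REJECT

Steps:
start: ε-closure({0}) = {0,2,4}
'd' @ 1: {}  — state set empty
rest 'adb' ignored (set empty)
end set {} — state 1 not in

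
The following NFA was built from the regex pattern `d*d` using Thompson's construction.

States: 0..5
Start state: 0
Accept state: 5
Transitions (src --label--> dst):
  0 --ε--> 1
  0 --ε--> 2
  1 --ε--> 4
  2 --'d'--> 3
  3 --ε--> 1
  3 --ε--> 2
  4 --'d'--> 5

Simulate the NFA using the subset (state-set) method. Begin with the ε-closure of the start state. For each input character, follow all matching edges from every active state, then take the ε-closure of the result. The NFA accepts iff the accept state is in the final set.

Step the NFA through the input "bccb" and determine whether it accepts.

S₀ = ε-closure({0}) = {0,1,2,4}
'b' @ 1: {}  — no active states
rest 'ccb' ignored (set empty)
after full input: {}  (accept=5 not in)

Answer: REJECT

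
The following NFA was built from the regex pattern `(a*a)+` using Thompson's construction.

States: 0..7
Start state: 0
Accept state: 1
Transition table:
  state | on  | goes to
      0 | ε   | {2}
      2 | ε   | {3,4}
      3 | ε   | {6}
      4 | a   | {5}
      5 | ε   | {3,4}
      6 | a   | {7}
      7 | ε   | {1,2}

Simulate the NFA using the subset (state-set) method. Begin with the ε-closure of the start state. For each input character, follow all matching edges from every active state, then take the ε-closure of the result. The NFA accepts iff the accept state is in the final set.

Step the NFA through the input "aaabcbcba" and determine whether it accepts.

start: ε-closure({0}) = {0,2,3,4,6}
'a' @ 1: {1,2,3,4,5,6,7}  (accept∈set)
'a' @ 2: {1,2,3,4,5,6,7}  (accept∈set)
'a' @ 3: {1,2,3,4,5,6,7}  (accept∈set)
'b' @ 4: {}  — no active states
rest 'cbcba' ignored (set empty)
final: {}; accept 1 not in set

Answer: REJECT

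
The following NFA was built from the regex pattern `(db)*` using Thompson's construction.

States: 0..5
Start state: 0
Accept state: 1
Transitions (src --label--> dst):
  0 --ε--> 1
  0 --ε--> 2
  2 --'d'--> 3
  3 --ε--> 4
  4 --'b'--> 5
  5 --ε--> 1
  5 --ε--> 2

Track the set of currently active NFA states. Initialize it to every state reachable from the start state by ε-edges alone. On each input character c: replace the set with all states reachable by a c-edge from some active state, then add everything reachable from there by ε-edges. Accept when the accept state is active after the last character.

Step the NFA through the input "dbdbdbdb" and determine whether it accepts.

Answer: ACCEPT

Steps:
S₀ = ε-closure({0}) = {0,1,2}
'd' @ 1: {3,4}
'b' @ 2: {1,2,5}  (accept∈set)
'd' @ 3: {3,4}
'b' @ 4: {1,2,5}  (accept∈set)
'd' @ 5: {3,4}
'b' @ 6: {1,2,5}  (accept∈set)
'd' @ 7: {3,4}
'b' @ 8: {1,2,5}  (accept∈set)
after full input: {1,2,5}  (accept=1 in)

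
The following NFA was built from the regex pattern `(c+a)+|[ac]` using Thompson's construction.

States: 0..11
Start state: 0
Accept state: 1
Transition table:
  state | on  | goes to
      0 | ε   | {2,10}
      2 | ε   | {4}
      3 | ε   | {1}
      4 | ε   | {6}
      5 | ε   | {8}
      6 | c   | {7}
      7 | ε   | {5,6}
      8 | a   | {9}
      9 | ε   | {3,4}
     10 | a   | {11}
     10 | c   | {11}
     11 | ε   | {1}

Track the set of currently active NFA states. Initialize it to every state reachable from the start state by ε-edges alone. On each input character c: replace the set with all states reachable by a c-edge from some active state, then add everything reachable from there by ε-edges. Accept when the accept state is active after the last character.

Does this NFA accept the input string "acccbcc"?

S₀ = ε-closure({0}) = {0,2,4,6,10}
'a' @ 1: {1,11}  ✓accept
'c' @ 2: {}  — dead — no transitions
rest 'ccbcc' ignored (set empty)
final: {}; accept 1 not in set

Answer: REJECT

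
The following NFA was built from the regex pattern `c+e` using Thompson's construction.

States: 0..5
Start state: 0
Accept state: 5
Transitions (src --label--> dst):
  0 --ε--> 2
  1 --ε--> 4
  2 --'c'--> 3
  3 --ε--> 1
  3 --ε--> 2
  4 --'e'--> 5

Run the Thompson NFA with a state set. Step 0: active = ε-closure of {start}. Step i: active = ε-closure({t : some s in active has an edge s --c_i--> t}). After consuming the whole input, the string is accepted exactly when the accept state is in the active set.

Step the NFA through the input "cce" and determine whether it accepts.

S₀ = ε-closure({0}) = {0,2}
'c' @ 1: {1,2,3,4}
'c' @ 2: {1,2,3,4}
'e' @ 3: {5}  (accept∈set)
final: {5}; accept 5 in set

Answer: ACCEPT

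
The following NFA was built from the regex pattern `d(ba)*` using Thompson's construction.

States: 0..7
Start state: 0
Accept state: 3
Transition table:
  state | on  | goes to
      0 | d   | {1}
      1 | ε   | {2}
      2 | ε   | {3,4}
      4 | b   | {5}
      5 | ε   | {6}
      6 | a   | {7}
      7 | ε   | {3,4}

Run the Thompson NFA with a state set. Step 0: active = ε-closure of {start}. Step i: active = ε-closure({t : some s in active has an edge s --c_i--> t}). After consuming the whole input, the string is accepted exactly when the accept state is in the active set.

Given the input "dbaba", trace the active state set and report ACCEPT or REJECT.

S₀ = ε-closure({0}) = {0}
'd' @ 1: {1,2,3,4}  (accept∈set)
'b' @ 2: {5,6}
'a' @ 3: {3,4,7}  (accept∈set)
'b' @ 4: {5,6}
'a' @ 5: {3,4,7}  (accept∈set)
end set {3,4,7} — state 3 in

Answer: ACCEPT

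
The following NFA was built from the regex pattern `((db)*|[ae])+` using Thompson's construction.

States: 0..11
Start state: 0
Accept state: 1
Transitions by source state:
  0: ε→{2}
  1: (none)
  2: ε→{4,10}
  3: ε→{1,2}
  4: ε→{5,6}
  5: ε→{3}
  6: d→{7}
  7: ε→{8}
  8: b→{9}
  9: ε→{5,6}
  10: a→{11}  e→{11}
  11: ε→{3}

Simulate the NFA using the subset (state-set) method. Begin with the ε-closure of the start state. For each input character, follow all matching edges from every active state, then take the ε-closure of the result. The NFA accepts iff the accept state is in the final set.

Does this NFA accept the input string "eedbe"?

start: ε-closure({0}) = {0,1,2,3,4,5,6,10}
'e' @ 1: {1,2,3,4,5,6,10,11}  ✓accept
'e' @ 2: {1,2,3,4,5,6,10,11}  ✓accept
'd' @ 3: {7,8}
'b' @ 4: {1,2,3,4,5,6,9,10}  ✓accept
'e' @ 5: {1,2,3,4,5,6,10,11}  ✓accept
after full input: {1,2,3,4,5,6,10,11}  (accept=1 in)

Answer: ACCEPT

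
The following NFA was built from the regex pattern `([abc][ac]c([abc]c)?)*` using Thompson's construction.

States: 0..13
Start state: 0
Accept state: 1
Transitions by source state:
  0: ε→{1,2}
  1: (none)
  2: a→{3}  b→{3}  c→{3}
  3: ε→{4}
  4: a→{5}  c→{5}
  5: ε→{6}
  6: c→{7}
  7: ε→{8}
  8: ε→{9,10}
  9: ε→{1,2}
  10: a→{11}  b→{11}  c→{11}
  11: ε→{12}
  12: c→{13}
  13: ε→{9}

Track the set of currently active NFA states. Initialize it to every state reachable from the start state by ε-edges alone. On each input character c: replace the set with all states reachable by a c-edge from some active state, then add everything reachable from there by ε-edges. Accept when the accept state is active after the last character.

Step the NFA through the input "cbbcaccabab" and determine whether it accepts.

start: ε-closure({0}) = {0,1,2}
'c' @ 1: {3,4}
'b' @ 2: {}  — dead — no transitions
rest 'bcaccabab' ignored (set empty)
after full input: {}  (accept=1 not in)

Answer: REJECT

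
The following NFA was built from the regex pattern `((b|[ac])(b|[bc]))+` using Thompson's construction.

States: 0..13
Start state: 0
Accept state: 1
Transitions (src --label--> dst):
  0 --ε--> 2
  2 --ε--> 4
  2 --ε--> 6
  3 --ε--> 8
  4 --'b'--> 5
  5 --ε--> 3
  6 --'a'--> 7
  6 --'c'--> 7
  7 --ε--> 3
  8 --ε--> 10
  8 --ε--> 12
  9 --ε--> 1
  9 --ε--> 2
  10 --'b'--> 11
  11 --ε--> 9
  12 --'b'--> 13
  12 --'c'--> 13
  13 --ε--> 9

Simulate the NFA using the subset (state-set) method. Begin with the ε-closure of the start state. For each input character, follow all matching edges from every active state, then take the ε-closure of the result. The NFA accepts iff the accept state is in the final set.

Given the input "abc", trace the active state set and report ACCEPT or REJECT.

Answer: REJECT

Trace:
S₀ = ε-closure({0}) = {0,2,4,6}
'a' @ 1: {3,7,8,10,12}
'b' @ 2: {1,2,4,6,9,11,13}  [accepting]
'c' @ 3: {3,7,8,10,12}
final: {3,7,8,10,12}; accept 1 not in set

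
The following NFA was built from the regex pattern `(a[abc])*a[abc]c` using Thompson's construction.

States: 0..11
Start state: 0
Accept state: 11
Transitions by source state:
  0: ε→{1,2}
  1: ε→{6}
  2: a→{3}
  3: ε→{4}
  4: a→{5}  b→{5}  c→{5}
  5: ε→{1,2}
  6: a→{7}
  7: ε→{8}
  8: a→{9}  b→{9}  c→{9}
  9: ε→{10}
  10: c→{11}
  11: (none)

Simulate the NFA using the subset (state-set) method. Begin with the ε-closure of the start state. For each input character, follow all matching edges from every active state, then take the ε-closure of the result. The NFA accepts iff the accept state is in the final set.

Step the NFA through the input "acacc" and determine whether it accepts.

Answer: ACCEPT

Derivation:
start: ε-closure({0}) = {0,1,2,6}
'a' @ 1: {3,4,7,8}
'c' @ 2: {1,2,5,6,9,10}
'a' @ 3: {3,4,7,8}
'c' @ 4: {1,2,5,6,9,10}
'c' @ 5: {11}  [accepting]
after full input: {11}  (accept=11 in)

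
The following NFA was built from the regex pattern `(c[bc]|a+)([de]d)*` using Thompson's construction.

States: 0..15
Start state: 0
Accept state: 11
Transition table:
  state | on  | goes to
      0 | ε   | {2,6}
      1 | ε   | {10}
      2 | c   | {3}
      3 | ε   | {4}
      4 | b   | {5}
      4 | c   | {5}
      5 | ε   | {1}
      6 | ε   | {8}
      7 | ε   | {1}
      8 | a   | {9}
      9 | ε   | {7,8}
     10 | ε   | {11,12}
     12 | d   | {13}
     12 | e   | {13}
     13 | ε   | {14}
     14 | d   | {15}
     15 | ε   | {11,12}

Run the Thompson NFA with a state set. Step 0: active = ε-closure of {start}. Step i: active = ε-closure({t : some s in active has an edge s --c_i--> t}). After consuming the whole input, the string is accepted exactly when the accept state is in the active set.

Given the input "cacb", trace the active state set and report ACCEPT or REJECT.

S₀ = ε-closure({0}) = {0,2,6,8}
'c' @ 1: {3,4}
'a' @ 2: {}  — no active states
rest 'cb' ignored (set empty)
final: {}; accept 11 not in set

Answer: REJECT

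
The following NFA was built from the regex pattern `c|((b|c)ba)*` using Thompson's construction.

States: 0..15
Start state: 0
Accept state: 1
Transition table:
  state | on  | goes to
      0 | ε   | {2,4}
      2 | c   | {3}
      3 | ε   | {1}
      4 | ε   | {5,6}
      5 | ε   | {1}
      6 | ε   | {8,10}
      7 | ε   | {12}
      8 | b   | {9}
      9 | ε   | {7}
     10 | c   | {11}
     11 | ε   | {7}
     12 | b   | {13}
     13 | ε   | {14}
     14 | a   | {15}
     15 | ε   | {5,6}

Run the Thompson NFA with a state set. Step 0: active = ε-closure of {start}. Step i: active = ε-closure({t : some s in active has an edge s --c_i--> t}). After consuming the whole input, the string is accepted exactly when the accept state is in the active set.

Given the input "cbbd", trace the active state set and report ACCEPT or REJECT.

S₀ = ε-closure({0}) = {0,1,2,4,5,6,8,10}
'c' @ 1: {1,3,7,11,12}  [accepting]
'b' @ 2: {13,14}
'b' @ 3: {}  — state set empty
rest 'd' ignored (set empty)
end set {} — state 1 not in

Answer: REJECT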